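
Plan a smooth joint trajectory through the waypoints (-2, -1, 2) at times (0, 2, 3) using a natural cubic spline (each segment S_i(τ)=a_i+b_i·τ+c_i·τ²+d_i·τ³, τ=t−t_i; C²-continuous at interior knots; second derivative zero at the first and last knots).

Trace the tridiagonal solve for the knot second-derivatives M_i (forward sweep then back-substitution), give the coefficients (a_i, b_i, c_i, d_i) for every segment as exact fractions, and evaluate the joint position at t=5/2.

Δ: Δ0=1/2, Δ1=3
row 1: diag=6, rhs=15; c'=1/6, d'=5/2
back: M1=5/2
M: M0=0, M1=5/2, M2=0
seg 0: a=-2, c=M0/2=0, d=(M1−M0)/(6·2)=5/24, b=Δ0−h0·(2M0+M1)/6=-1/3
seg 1: a=-1, c=M1/2=5/4, d=(M2−M1)/(6·1)=-5/12, b=Δ1−h1·(2M1+M2)/6=13/6
t_q=5/2 → seg 1, τ=1/2; S=-1+13/6·τ+5/4·τ²+-5/12·τ³=11/32

  seg 0: a=-2 b=-1/3 c=0 d=5/24
  seg 1: a=-1 b=13/6 c=5/4 d=-5/12
S(5/2) = 11/32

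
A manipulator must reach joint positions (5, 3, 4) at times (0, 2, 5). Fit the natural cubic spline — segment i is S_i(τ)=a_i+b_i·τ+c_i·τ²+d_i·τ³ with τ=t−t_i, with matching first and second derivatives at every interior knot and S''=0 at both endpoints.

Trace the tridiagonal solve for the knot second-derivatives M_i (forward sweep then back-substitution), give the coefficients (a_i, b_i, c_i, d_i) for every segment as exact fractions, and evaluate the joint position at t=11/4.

  seg 0: a=5 b=-19/15 c=0 d=1/15
  seg 1: a=3 b=-7/15 c=2/5 d=-2/45
S(11/4) = 457/160

Δ: Δ0=-1, Δ1=1/3
row 1: diag=10, rhs=8; c'=3/10, d'=4/5
back: M1=4/5
M: M0=0, M1=4/5, M2=0
seg 0: a=5, c=M0/2=0, d=(M1−M0)/(6·2)=1/15, b=Δ0−h0·(2M0+M1)/6=-19/15
seg 1: a=3, c=M1/2=2/5, d=(M2−M1)/(6·3)=-2/45, b=Δ1−h1·(2M1+M2)/6=-7/15
t_q=11/4 → seg 1, τ=3/4; S=3+-7/15·τ+2/5·τ²+-2/45·τ³=457/160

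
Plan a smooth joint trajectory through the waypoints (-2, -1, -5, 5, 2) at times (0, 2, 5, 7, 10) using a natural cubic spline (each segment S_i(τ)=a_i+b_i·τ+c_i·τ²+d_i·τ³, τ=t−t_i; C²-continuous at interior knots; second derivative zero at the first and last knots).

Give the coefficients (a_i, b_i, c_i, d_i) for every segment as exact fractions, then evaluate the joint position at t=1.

  seg 0: a=-2 b=413/290 c=0 d=-67/290
  seg 1: a=-1 b=-391/290 c=-201/145 d=3631/7830
  seg 2: a=-5 b=414/145 c=485/174 d=-373/435
  seg 3: a=5 b=1616/435 c=-2051/870 d=2051/7830
S(1) = -117/145

Δ: Δ0=1/2, Δ1=-4/3, Δ2=5, Δ3=-1
row 1: diag=10, rhs=-11; c'=3/10, d'=-11/10
row 2: denom=10−3·3/10=91/10; d'=(38−3·-11/10)/(91/10)=59/13
row 3: denom=10−2·20/91=870/91; d'=(-36−2·59/13)/(870/91)=-2051/435
back: M3=-2051/435
back: M2=59/13−20/91·-2051/435=485/87
back: M1=-11/10−3/10·485/87=-402/145
M: M0=0, M1=-402/145, M2=485/87, M3=-2051/435, M4=0
seg 0: a=-2, c=M0/2=0, d=(M1−M0)/(6·2)=-67/290, b=Δ0−h0·(2M0+M1)/6=413/290
seg 1: a=-1, c=M1/2=-201/145, d=(M2−M1)/(6·3)=3631/7830, b=Δ1−h1·(2M1+M2)/6=-391/290
seg 2: a=-5, c=M2/2=485/174, d=(M3−M2)/(6·2)=-373/435, b=Δ2−h2·(2M2+M3)/6=414/145
seg 3: a=5, c=M3/2=-2051/870, d=(M4−M3)/(6·3)=2051/7830, b=Δ3−h3·(2M3+M4)/6=1616/435
t_q=1 → seg 0, τ=1; S=-2+413/290·τ+0·τ²+-67/290·τ³=-117/145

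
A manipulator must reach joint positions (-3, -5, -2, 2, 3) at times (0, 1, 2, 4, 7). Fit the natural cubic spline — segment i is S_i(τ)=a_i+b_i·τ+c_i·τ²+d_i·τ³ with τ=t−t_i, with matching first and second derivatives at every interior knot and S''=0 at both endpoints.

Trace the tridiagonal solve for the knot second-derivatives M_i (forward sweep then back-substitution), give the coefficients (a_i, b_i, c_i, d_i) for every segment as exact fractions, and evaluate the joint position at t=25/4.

  seg 0: a=-3 b=-1072/321 c=0 d=430/321
  seg 1: a=-5 b=218/321 c=430/107 d=-545/321
  seg 2: a=-2 b=1163/321 c=-115/107 d=169/1284
  seg 3: a=2 b=290/321 c=-61/214 d=61/1926
S(25/4) = 40409/13696

Δ: Δ0=-2, Δ1=3, Δ2=2, Δ3=1/3
row 1: diag=4, rhs=30; c'=1/4, d'=15/2
row 2: denom=6−1·1/4=23/4; d'=(-6−1·15/2)/(23/4)=-54/23
row 3: denom=10−2·8/23=214/23; d'=(-10−2·-54/23)/(214/23)=-61/107
back: M3=-61/107
back: M2=-54/23−8/23·-61/107=-230/107
back: M1=15/2−1/4·-230/107=860/107
M: M0=0, M1=860/107, M2=-230/107, M3=-61/107, M4=0
seg 0: a=-3, c=M0/2=0, d=(M1−M0)/(6·1)=430/321, b=Δ0−h0·(2M0+M1)/6=-1072/321
seg 1: a=-5, c=M1/2=430/107, d=(M2−M1)/(6·1)=-545/321, b=Δ1−h1·(2M1+M2)/6=218/321
seg 2: a=-2, c=M2/2=-115/107, d=(M3−M2)/(6·2)=169/1284, b=Δ2−h2·(2M2+M3)/6=1163/321
seg 3: a=2, c=M3/2=-61/214, d=(M4−M3)/(6·3)=61/1926, b=Δ3−h3·(2M3+M4)/6=290/321
t_q=25/4 → seg 3, τ=9/4; S=2+290/321·τ+-61/214·τ²+61/1926·τ³=40409/13696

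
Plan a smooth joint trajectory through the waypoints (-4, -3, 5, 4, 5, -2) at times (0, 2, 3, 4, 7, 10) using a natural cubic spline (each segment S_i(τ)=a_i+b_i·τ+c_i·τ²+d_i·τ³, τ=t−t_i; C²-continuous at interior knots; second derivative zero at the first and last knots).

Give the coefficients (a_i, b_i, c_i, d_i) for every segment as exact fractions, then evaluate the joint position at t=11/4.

Δ: Δ0=1/2, Δ1=8, Δ2=-1, Δ3=1/3, Δ4=-7/3
row 1: diag=6, rhs=45; c'=1/6, d'=15/2
row 2: denom=4−1·1/6=23/6; d'=(-54−1·15/2)/(23/6)=-369/23
row 3: denom=8−1·6/23=178/23; d'=(8−1·-369/23)/(178/23)=553/178
row 4: denom=12−3·69/178=1929/178; d'=(-16−3·553/178)/(1929/178)=-4507/1929
back: M4=-4507/1929
back: M3=553/178−69/178·-4507/1929=2580/643
back: M2=-369/23−6/23·2580/643=-10989/643
back: M1=15/2−1/6·-10989/643=6654/643
M: M0=0, M1=6654/643, M2=-10989/643, M3=2580/643, M4=-4507/1929, M5=0
seg 0: a=-4, c=M0/2=0, d=(M1−M0)/(6·2)=1109/1286, b=Δ0−h0·(2M0+M1)/6=-3793/1286
seg 1: a=-3, c=M1/2=3327/643, d=(M2−M1)/(6·1)=-5881/1286, b=Δ1−h1·(2M1+M2)/6=9515/1286
seg 2: a=5, c=M2/2=-10989/1286, d=(M3−M2)/(6·1)=4523/1286, b=Δ2−h2·(2M2+M3)/6=2590/643
seg 3: a=4, c=M3/2=1290/643, d=(M4−M3)/(6·3)=-12247/34722, b=Δ3−h3·(2M3+M4)/6=-3229/1286
seg 4: a=5, c=M4/2=-4507/3858, d=(M5−M4)/(6·3)=4507/34722, b=Δ4−h4·(2M4+M5)/6=2/643
t_q=11/4 → seg 1, τ=3/4; S=-3+9515/1286·τ+3327/643·τ²+-5881/1286·τ³=290565/82304

  seg 0: a=-4 b=-3793/1286 c=0 d=1109/1286
  seg 1: a=-3 b=9515/1286 c=3327/643 d=-5881/1286
  seg 2: a=5 b=2590/643 c=-10989/1286 d=4523/1286
  seg 3: a=4 b=-3229/1286 c=1290/643 d=-12247/34722
  seg 4: a=5 b=2/643 c=-4507/3858 d=4507/34722
S(11/4) = 290565/82304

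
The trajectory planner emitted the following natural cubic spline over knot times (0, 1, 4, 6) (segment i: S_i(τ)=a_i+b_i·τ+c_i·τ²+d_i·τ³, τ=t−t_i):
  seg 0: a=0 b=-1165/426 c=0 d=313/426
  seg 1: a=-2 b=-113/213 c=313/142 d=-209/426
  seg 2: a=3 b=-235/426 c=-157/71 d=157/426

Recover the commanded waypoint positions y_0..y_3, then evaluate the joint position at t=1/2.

y_0 = S_0(0) = a_0 = 0
y_1 = S_1(0) = a_1 = -2
y_2 = S_2(0) = a_2 = 3
y_3 = S_2(2) = -4
t_q=1/2 is in segment 0 (τ=1/2); S_0(τ)=-1449/1136

y_0=0 y_1=-2 y_2=3 y_3=-4
S(1/2) = -1449/1136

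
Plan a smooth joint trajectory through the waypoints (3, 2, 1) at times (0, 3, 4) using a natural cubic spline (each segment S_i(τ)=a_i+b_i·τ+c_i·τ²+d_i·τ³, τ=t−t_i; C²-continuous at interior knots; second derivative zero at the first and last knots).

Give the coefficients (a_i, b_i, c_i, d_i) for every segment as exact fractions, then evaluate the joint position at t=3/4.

  seg 0: a=3 b=-1/12 c=0 d=-1/36
  seg 1: a=2 b=-5/6 c=-1/4 d=1/12
S(3/4) = 749/256

Δ: Δ0=-1/3, Δ1=-1
row 1: diag=8, rhs=-4; c'=1/8, d'=-1/2
back: M1=-1/2
M: M0=0, M1=-1/2, M2=0
seg 0: a=3, c=M0/2=0, d=(M1−M0)/(6·3)=-1/36, b=Δ0−h0·(2M0+M1)/6=-1/12
seg 1: a=2, c=M1/2=-1/4, d=(M2−M1)/(6·1)=1/12, b=Δ1−h1·(2M1+M2)/6=-5/6
t_q=3/4 → seg 0, τ=3/4; S=3+-1/12·τ+0·τ²+-1/36·τ³=749/256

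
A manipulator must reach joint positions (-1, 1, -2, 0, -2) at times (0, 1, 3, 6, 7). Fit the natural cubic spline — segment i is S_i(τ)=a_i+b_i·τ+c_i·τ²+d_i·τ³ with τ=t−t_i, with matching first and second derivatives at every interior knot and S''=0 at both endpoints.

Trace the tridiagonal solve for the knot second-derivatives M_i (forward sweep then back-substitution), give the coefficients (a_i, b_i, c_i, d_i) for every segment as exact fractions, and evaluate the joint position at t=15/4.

Δ: Δ0=2, Δ1=-3/2, Δ2=2/3, Δ3=-2
row 1: diag=6, rhs=-21; c'=1/3, d'=-7/2
row 2: denom=10−2·1/3=28/3; d'=(13−2·-7/2)/(28/3)=15/7
row 3: denom=8−3·9/28=197/28; d'=(-16−3·15/7)/(197/28)=-628/197
back: M3=-628/197
back: M2=15/7−9/28·-628/197=624/197
back: M1=-7/2−1/3·624/197=-1795/394
M: M0=0, M1=-1795/394, M2=624/197, M3=-628/197, M4=0
seg 0: a=-1, c=M0/2=0, d=(M1−M0)/(6·1)=-1795/2364, b=Δ0−h0·(2M0+M1)/6=6523/2364
seg 1: a=1, c=M1/2=-1795/788, d=(M2−M1)/(6·2)=3043/4728, b=Δ1−h1·(2M1+M2)/6=569/1182
seg 2: a=-2, c=M2/2=312/197, d=(M3−M2)/(6·3)=-626/1773, b=Δ2−h2·(2M2+M3)/6=-536/591
seg 3: a=0, c=M3/2=-314/197, d=(M4−M3)/(6·1)=314/591, b=Δ3−h3·(2M3+M4)/6=-554/591
t_q=15/4 → seg 2, τ=3/4; S=-2+-536/591·τ+312/197·τ²+-626/1773·τ³=-12219/6304

  seg 0: a=-1 b=6523/2364 c=0 d=-1795/2364
  seg 1: a=1 b=569/1182 c=-1795/788 d=3043/4728
  seg 2: a=-2 b=-536/591 c=312/197 d=-626/1773
  seg 3: a=0 b=-554/591 c=-314/197 d=314/591
S(15/4) = -12219/6304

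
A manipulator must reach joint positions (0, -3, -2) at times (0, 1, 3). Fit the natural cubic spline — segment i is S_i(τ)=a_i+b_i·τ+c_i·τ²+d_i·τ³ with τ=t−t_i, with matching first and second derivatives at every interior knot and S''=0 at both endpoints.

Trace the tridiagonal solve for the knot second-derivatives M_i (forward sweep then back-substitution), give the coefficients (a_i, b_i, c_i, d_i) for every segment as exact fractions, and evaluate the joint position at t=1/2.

Δ: Δ0=-3, Δ1=1/2
row 1: diag=6, rhs=21; c'=1/3, d'=7/2
back: M1=7/2
M: M0=0, M1=7/2, M2=0
seg 0: a=0, c=M0/2=0, d=(M1−M0)/(6·1)=7/12, b=Δ0−h0·(2M0+M1)/6=-43/12
seg 1: a=-3, c=M1/2=7/4, d=(M2−M1)/(6·2)=-7/24, b=Δ1−h1·(2M1+M2)/6=-11/6
t_q=1/2 → seg 0, τ=1/2; S=0+-43/12·τ+0·τ²+7/12·τ³=-55/32

  seg 0: a=0 b=-43/12 c=0 d=7/12
  seg 1: a=-3 b=-11/6 c=7/4 d=-7/24
S(1/2) = -55/32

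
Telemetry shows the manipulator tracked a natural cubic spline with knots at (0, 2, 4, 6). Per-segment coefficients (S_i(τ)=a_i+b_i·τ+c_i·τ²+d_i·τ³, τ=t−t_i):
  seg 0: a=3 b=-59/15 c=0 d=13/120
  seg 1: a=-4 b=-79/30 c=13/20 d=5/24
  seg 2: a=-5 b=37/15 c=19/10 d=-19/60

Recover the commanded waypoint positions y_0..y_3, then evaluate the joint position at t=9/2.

y_0 = S_0(0) = a_0 = 3
y_1 = S_1(0) = a_1 = -4
y_2 = S_2(0) = a_2 = -5
y_3 = S_2(2) = 5
t_q=9/2 is in segment 2 (τ=1/2); S_2(τ)=-533/160

y_0=3 y_1=-4 y_2=-5 y_3=5
S(9/2) = -533/160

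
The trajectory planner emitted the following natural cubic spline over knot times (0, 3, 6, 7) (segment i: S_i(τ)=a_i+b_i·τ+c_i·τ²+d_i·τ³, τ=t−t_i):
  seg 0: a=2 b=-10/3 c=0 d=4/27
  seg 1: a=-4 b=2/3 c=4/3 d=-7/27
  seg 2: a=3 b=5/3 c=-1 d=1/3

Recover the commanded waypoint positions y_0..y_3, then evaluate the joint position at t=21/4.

y_0 = S_0(0) = a_0 = 2
y_1 = S_1(0) = a_1 = -4
y_2 = S_2(0) = a_2 = 3
y_3 = S_2(1) = 4
t_q=21/4 is in segment 1 (τ=9/4); S_1(τ)=83/64

y_0=2 y_1=-4 y_2=3 y_3=4
S(21/4) = 83/64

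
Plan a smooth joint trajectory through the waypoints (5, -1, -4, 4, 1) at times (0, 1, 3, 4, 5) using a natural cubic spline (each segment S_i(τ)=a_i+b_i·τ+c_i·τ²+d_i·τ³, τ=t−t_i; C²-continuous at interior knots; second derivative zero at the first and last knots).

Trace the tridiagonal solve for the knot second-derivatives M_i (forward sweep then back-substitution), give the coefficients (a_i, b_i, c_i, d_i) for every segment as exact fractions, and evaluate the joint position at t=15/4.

  seg 0: a=5 b=-1475/244 c=0 d=11/244
  seg 1: a=-1 b=-721/122 c=33/244 d=505/488
  seg 2: a=-4 b=430/61 c=387/61 d=-329/61
  seg 3: a=4 b=217/61 c=-600/61 d=200/61
S(15/4) = 10073/3904

Δ: Δ0=-6, Δ1=-3/2, Δ2=8, Δ3=-3
row 1: diag=6, rhs=27; c'=1/3, d'=9/2
row 2: denom=6−2·1/3=16/3; d'=(57−2·9/2)/(16/3)=9
row 3: denom=4−1·3/16=61/16; d'=(-66−1·9)/(61/16)=-1200/61
back: M3=-1200/61
back: M2=9−3/16·-1200/61=774/61
back: M1=9/2−1/3·774/61=33/122
M: M0=0, M1=33/122, M2=774/61, M3=-1200/61, M4=0
seg 0: a=5, c=M0/2=0, d=(M1−M0)/(6·1)=11/244, b=Δ0−h0·(2M0+M1)/6=-1475/244
seg 1: a=-1, c=M1/2=33/244, d=(M2−M1)/(6·2)=505/488, b=Δ1−h1·(2M1+M2)/6=-721/122
seg 2: a=-4, c=M2/2=387/61, d=(M3−M2)/(6·1)=-329/61, b=Δ2−h2·(2M2+M3)/6=430/61
seg 3: a=4, c=M3/2=-600/61, d=(M4−M3)/(6·1)=200/61, b=Δ3−h3·(2M3+M4)/6=217/61
t_q=15/4 → seg 2, τ=3/4; S=-4+430/61·τ+387/61·τ²+-329/61·τ³=10073/3904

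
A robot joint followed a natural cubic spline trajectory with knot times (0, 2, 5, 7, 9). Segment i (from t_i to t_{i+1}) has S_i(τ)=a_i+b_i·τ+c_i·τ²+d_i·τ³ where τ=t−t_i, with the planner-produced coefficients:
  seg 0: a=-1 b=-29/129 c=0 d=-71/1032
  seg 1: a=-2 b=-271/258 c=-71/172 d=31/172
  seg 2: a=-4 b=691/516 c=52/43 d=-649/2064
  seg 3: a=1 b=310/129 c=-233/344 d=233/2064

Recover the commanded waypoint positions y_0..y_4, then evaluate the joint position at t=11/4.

y_0 = S_0(0) = a_0 = -1
y_1 = S_1(0) = a_1 = -2
y_2 = S_2(0) = a_2 = -4
y_3 = S_3(0) = a_3 = 1
y_4 = S_3(2) = 4
t_q=11/4 is in segment 1 (τ=3/4); S_1(τ)=-32407/11008

y_0=-1 y_1=-2 y_2=-4 y_3=1 y_4=4
S(11/4) = -32407/11008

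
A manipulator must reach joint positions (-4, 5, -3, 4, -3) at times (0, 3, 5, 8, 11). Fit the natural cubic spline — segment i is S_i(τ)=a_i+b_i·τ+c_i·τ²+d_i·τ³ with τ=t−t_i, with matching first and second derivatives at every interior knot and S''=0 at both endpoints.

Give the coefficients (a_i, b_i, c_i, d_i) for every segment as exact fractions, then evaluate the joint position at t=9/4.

Δ: Δ0=3, Δ1=-4, Δ2=7/3, Δ3=-7/3
row 1: diag=10, rhs=-42; c'=1/5, d'=-21/5
row 2: denom=10−2·1/5=48/5; d'=(38−2·-21/5)/(48/5)=29/6
row 3: denom=12−3·5/16=177/16; d'=(-28−3·29/6)/(177/16)=-680/177
back: M3=-680/177
back: M2=29/6−5/16·-680/177=356/59
back: M1=-21/5−1/5·356/59=-319/59
M: M0=0, M1=-319/59, M2=356/59, M3=-680/177, M4=0
seg 0: a=-4, c=M0/2=0, d=(M1−M0)/(6·3)=-319/1062, b=Δ0−h0·(2M0+M1)/6=673/118
seg 1: a=5, c=M1/2=-319/118, d=(M2−M1)/(6·2)=225/236, b=Δ1−h1·(2M1+M2)/6=-142/59
seg 2: a=-3, c=M2/2=178/59, d=(M3−M2)/(6·3)=-874/1593, b=Δ2−h2·(2M2+M3)/6=-105/59
seg 3: a=4, c=M3/2=-340/177, d=(M4−M3)/(6·3)=340/1593, b=Δ3−h3·(2M3+M4)/6=89/59
t_q=9/4 → seg 0, τ=9/4; S=-4+673/118·τ+0·τ²+-319/1062·τ³=40865/7552

  seg 0: a=-4 b=673/118 c=0 d=-319/1062
  seg 1: a=5 b=-142/59 c=-319/118 d=225/236
  seg 2: a=-3 b=-105/59 c=178/59 d=-874/1593
  seg 3: a=4 b=89/59 c=-340/177 d=340/1593
S(9/4) = 40865/7552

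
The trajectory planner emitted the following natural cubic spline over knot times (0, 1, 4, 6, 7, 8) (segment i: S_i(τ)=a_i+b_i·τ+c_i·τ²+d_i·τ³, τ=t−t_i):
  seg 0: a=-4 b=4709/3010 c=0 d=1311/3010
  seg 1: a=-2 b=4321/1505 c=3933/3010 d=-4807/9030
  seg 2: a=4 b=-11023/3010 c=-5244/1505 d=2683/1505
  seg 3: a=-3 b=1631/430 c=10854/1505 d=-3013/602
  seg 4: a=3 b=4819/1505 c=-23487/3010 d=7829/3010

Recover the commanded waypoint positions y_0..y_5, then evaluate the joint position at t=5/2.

y_0=-4 y_1=-2 y_2=4 y_3=-3 y_4=3 y_5=1
S(5/2) = 16615/4816

y_0 = S_0(0) = a_0 = -4
y_1 = S_1(0) = a_1 = -2
y_2 = S_2(0) = a_2 = 4
y_3 = S_3(0) = a_3 = -3
y_4 = S_4(0) = a_4 = 3
y_5 = S_4(1) = 1
t_q=5/2 is in segment 1 (τ=3/2); S_1(τ)=16615/4816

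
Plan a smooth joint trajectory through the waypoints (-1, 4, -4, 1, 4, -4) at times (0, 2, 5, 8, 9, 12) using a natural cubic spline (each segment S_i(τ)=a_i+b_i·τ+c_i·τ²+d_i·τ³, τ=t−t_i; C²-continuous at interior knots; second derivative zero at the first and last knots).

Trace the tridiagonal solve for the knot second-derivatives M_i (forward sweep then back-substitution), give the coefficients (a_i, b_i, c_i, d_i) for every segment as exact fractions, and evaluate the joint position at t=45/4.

Δ: Δ0=5/2, Δ1=-8/3, Δ2=5/3, Δ3=3, Δ4=-8/3
row 1: diag=10, rhs=-31; c'=3/10, d'=-31/10
row 2: denom=12−3·3/10=111/10; d'=(26−3·-31/10)/(111/10)=353/111
row 3: denom=8−3·10/37=266/37; d'=(8−3·353/111)/(266/37)=-3/14
row 4: denom=8−1·37/266=2091/266; d'=(-34−1·-3/14)/(2091/266)=-8987/2091
back: M4=-8987/2091
back: M3=-3/14−37/266·-8987/2091=802/2091
back: M2=353/111−10/37·802/2091=6433/2091
back: M1=-31/10−3/10·6433/2091=-2804/697
M: M0=0, M1=-2804/697, M2=6433/2091, M3=802/2091, M4=-8987/2091, M5=0
seg 0: a=-1, c=M0/2=0, d=(M1−M0)/(6·2)=-701/2091, b=Δ0−h0·(2M0+M1)/6=16063/4182
seg 1: a=4, c=M1/2=-1402/697, d=(M2−M1)/(6·3)=14845/37638, b=Δ1−h1·(2M1+M2)/6=-761/4182
seg 2: a=-4, c=M2/2=6433/4182, d=(M3−M2)/(6·3)=-1877/12546, b=Δ2−h2·(2M2+M3)/6=-197/123
seg 3: a=1, c=M3/2=401/2091, d=(M4−M3)/(6·1)=-3263/4182, b=Δ3−h3·(2M3+M4)/6=15007/4182
seg 4: a=4, c=M4/2=-8987/4182, d=(M5−M4)/(6·3)=8987/37638, b=Δ4−h4·(2M4+M5)/6=1137/697
t_q=45/4 → seg 4, τ=9/4; S=4+1137/697·τ+-8987/4182·τ²+8987/37638·τ³=-43627/89216

  seg 0: a=-1 b=16063/4182 c=0 d=-701/2091
  seg 1: a=4 b=-761/4182 c=-1402/697 d=14845/37638
  seg 2: a=-4 b=-197/123 c=6433/4182 d=-1877/12546
  seg 3: a=1 b=15007/4182 c=401/2091 d=-3263/4182
  seg 4: a=4 b=1137/697 c=-8987/4182 d=8987/37638
S(45/4) = -43627/89216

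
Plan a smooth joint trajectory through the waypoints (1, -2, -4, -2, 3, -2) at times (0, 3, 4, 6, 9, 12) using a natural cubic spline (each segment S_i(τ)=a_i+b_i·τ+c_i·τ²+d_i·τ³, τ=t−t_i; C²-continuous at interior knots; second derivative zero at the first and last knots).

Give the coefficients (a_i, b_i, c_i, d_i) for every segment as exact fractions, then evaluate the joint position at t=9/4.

Δ: Δ0=-1, Δ1=-2, Δ2=1, Δ3=5/3, Δ4=-5/3
row 1: diag=8, rhs=-6; c'=1/8, d'=-3/4
row 2: denom=6−1·1/8=47/8; d'=(18−1·-3/4)/(47/8)=150/47
row 3: denom=10−2·16/47=438/47; d'=(4−2·150/47)/(438/47)=-56/219
row 4: denom=12−3·47/146=1611/146; d'=(-20−3·-56/219)/(1611/146)=-312/179
back: M4=-312/179
back: M3=-56/219−47/146·-312/179=164/537
back: M2=150/47−16/47·164/537=1658/537
back: M1=-3/4−1/8·1658/537=-610/537
M: M0=0, M1=-610/537, M2=1658/537, M3=164/537, M4=-312/179, M5=0
seg 0: a=1, c=M0/2=0, d=(M1−M0)/(6·3)=-305/4833, b=Δ0−h0·(2M0+M1)/6=-232/537
seg 1: a=-2, c=M1/2=-305/537, d=(M2−M1)/(6·1)=126/179, b=Δ1−h1·(2M1+M2)/6=-1147/537
seg 2: a=-4, c=M2/2=829/537, d=(M3−M2)/(6·2)=-83/358, b=Δ2−h2·(2M2+M3)/6=-623/537
seg 3: a=-2, c=M3/2=82/537, d=(M4−M3)/(6·3)=-550/4833, b=Δ3−h3·(2M3+M4)/6=1199/537
seg 4: a=3, c=M4/2=-156/179, d=(M5−M4)/(6·3)=52/537, b=Δ4−h4·(2M4+M5)/6=41/537
t_q=9/4 → seg 0, τ=9/4; S=1+-232/537·τ+0·τ²+-305/4833·τ³=-7915/11456

  seg 0: a=1 b=-232/537 c=0 d=-305/4833
  seg 1: a=-2 b=-1147/537 c=-305/537 d=126/179
  seg 2: a=-4 b=-623/537 c=829/537 d=-83/358
  seg 3: a=-2 b=1199/537 c=82/537 d=-550/4833
  seg 4: a=3 b=41/537 c=-156/179 d=52/537
S(9/4) = -7915/11456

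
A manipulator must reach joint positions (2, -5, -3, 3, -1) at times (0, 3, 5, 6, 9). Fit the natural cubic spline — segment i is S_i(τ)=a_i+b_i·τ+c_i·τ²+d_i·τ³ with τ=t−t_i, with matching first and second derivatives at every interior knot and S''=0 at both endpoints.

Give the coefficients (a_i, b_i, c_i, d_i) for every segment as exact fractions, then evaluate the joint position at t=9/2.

  seg 0: a=2 b=-604/219 c=0 d=31/657
  seg 1: a=-5 b=-325/219 c=31/73 d=179/438
  seg 2: a=-3 b=1121/219 c=210/73 d=-437/219
  seg 3: a=3 b=1070/219 c=-227/73 d=227/657
S(9/2) = -5713/1168

Δ: Δ0=-7/3, Δ1=1, Δ2=6, Δ3=-4/3
row 1: diag=10, rhs=20; c'=1/5, d'=2
row 2: denom=6−2·1/5=28/5; d'=(30−2·2)/(28/5)=65/14
row 3: denom=8−1·5/28=219/28; d'=(-44−1·65/14)/(219/28)=-454/73
back: M3=-454/73
back: M2=65/14−5/28·-454/73=420/73
back: M1=2−1/5·420/73=62/73
M: M0=0, M1=62/73, M2=420/73, M3=-454/73, M4=0
seg 0: a=2, c=M0/2=0, d=(M1−M0)/(6·3)=31/657, b=Δ0−h0·(2M0+M1)/6=-604/219
seg 1: a=-5, c=M1/2=31/73, d=(M2−M1)/(6·2)=179/438, b=Δ1−h1·(2M1+M2)/6=-325/219
seg 2: a=-3, c=M2/2=210/73, d=(M3−M2)/(6·1)=-437/219, b=Δ2−h2·(2M2+M3)/6=1121/219
seg 3: a=3, c=M3/2=-227/73, d=(M4−M3)/(6·3)=227/657, b=Δ3−h3·(2M3+M4)/6=1070/219
t_q=9/2 → seg 1, τ=3/2; S=-5+-325/219·τ+31/73·τ²+179/438·τ³=-5713/1168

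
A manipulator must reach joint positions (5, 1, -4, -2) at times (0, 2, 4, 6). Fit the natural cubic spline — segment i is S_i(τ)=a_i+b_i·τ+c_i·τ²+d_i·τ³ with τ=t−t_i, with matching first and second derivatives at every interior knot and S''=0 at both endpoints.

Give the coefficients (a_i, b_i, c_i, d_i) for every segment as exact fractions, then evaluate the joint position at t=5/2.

  seg 0: a=5 b=-49/30 c=0 d=-11/120
  seg 1: a=1 b=-41/15 c=-11/20 d=1/3
  seg 2: a=-4 b=-14/15 c=29/20 d=-29/120
S(5/2) = -37/80

Δ: Δ0=-2, Δ1=-5/2, Δ2=1
row 1: diag=8, rhs=-3; c'=1/4, d'=-3/8
row 2: denom=8−2·1/4=15/2; d'=(21−2·-3/8)/(15/2)=29/10
back: M2=29/10
back: M1=-3/8−1/4·29/10=-11/10
M: M0=0, M1=-11/10, M2=29/10, M3=0
seg 0: a=5, c=M0/2=0, d=(M1−M0)/(6·2)=-11/120, b=Δ0−h0·(2M0+M1)/6=-49/30
seg 1: a=1, c=M1/2=-11/20, d=(M2−M1)/(6·2)=1/3, b=Δ1−h1·(2M1+M2)/6=-41/15
seg 2: a=-4, c=M2/2=29/20, d=(M3−M2)/(6·2)=-29/120, b=Δ2−h2·(2M2+M3)/6=-14/15
t_q=5/2 → seg 1, τ=1/2; S=1+-41/15·τ+-11/20·τ²+1/3·τ³=-37/80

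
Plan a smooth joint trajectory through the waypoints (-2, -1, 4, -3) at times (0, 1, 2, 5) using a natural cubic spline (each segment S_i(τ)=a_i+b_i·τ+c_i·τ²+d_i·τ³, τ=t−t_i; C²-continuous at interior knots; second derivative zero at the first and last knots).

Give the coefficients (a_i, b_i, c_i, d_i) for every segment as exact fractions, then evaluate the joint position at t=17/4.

Δ: Δ0=1, Δ1=5, Δ2=-7/3
row 1: diag=4, rhs=24; c'=1/4, d'=6
row 2: denom=8−1·1/4=31/4; d'=(-44−1·6)/(31/4)=-200/31
back: M2=-200/31
back: M1=6−1/4·-200/31=236/31
M: M0=0, M1=236/31, M2=-200/31, M3=0
seg 0: a=-2, c=M0/2=0, d=(M1−M0)/(6·1)=118/93, b=Δ0−h0·(2M0+M1)/6=-25/93
seg 1: a=-1, c=M1/2=118/31, d=(M2−M1)/(6·1)=-218/93, b=Δ1−h1·(2M1+M2)/6=329/93
seg 2: a=4, c=M2/2=-100/31, d=(M3−M2)/(6·3)=100/279, b=Δ2−h2·(2M2+M3)/6=383/93
t_q=17/4 → seg 2, τ=9/4; S=4+383/93·τ+-100/31·τ²+100/279·τ³=505/496

  seg 0: a=-2 b=-25/93 c=0 d=118/93
  seg 1: a=-1 b=329/93 c=118/31 d=-218/93
  seg 2: a=4 b=383/93 c=-100/31 d=100/279
S(17/4) = 505/496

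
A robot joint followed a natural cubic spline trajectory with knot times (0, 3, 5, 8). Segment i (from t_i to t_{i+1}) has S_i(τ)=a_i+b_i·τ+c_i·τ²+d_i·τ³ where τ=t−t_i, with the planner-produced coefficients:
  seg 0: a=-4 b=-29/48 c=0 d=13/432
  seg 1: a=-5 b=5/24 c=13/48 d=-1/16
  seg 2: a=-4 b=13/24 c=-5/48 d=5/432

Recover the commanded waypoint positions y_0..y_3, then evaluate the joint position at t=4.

y_0 = S_0(0) = a_0 = -4
y_1 = S_1(0) = a_1 = -5
y_2 = S_2(0) = a_2 = -4
y_3 = S_2(3) = -3
t_q=4 is in segment 1 (τ=1); S_1(τ)=-55/12

y_0=-4 y_1=-5 y_2=-4 y_3=-3
S(4) = -55/12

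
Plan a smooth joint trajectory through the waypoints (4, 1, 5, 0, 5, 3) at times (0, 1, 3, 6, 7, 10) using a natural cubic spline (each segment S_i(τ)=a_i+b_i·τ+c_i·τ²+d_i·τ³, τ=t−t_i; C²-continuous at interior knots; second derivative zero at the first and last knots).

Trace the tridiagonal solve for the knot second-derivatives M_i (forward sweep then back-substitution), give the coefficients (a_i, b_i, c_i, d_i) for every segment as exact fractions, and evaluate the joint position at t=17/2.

  seg 0: a=4 b=-2149/516 c=0 d=601/516
  seg 1: a=1 b=-173/258 c=601/172 d=-557/516
  seg 2: a=5 b=91/258 c=-513/172 d=3575/4644
  seg 3: a=0 b=1673/516 c=509/129 d=-1129/516
  seg 4: a=5 b=393/86 c=-1351/516 d=1351/4644
S(17/2) = 9557/1376

Δ: Δ0=-3, Δ1=2, Δ2=-5/3, Δ3=5, Δ4=-2/3
row 1: diag=6, rhs=30; c'=1/3, d'=5
row 2: denom=10−2·1/3=28/3; d'=(-22−2·5)/(28/3)=-24/7
row 3: denom=8−3·9/28=197/28; d'=(40−3·-24/7)/(197/28)=1408/197
row 4: denom=8−1·28/197=1548/197; d'=(-34−1·1408/197)/(1548/197)=-1351/258
back: M4=-1351/258
back: M3=1408/197−28/197·-1351/258=1018/129
back: M2=-24/7−9/28·1018/129=-513/86
back: M1=5−1/3·-513/86=601/86
M: M0=0, M1=601/86, M2=-513/86, M3=1018/129, M4=-1351/258, M5=0
seg 0: a=4, c=M0/2=0, d=(M1−M0)/(6·1)=601/516, b=Δ0−h0·(2M0+M1)/6=-2149/516
seg 1: a=1, c=M1/2=601/172, d=(M2−M1)/(6·2)=-557/516, b=Δ1−h1·(2M1+M2)/6=-173/258
seg 2: a=5, c=M2/2=-513/172, d=(M3−M2)/(6·3)=3575/4644, b=Δ2−h2·(2M2+M3)/6=91/258
seg 3: a=0, c=M3/2=509/129, d=(M4−M3)/(6·1)=-1129/516, b=Δ3−h3·(2M3+M4)/6=1673/516
seg 4: a=5, c=M4/2=-1351/516, d=(M5−M4)/(6·3)=1351/4644, b=Δ4−h4·(2M4+M5)/6=393/86
t_q=17/2 → seg 4, τ=3/2; S=5+393/86·τ+-1351/516·τ²+1351/4644·τ³=9557/1376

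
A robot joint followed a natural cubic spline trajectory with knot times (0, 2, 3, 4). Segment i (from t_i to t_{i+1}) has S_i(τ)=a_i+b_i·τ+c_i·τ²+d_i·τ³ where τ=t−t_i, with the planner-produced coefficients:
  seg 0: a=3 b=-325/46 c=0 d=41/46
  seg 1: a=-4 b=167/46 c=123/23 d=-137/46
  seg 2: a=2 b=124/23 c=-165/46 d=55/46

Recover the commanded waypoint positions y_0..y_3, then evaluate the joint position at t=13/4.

y_0 = S_0(0) = a_0 = 3
y_1 = S_1(0) = a_1 = -4
y_2 = S_2(0) = a_2 = 2
y_3 = S_2(1) = 5
t_q=13/4 is in segment 2 (τ=1/4); S_2(τ)=9251/2944

y_0=3 y_1=-4 y_2=2 y_3=5
S(13/4) = 9251/2944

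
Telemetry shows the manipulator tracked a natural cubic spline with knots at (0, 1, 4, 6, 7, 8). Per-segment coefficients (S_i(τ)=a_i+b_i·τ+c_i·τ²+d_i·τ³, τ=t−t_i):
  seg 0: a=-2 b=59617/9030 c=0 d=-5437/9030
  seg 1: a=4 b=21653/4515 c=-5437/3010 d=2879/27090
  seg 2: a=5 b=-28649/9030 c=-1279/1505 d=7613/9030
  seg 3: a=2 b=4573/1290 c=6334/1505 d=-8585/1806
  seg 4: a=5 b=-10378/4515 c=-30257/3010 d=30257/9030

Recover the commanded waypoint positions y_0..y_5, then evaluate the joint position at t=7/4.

y_0 = S_0(0) = a_0 = -2
y_1 = S_1(0) = a_1 = 4
y_2 = S_2(0) = a_2 = 5
y_3 = S_3(0) = a_3 = 2
y_4 = S_4(0) = a_4 = 5
y_5 = S_4(1) = -4
t_q=7/4 is in segment 1 (τ=3/4); S_1(τ)=1276361/192640

y_0=-2 y_1=4 y_2=5 y_3=2 y_4=5 y_5=-4
S(7/4) = 1276361/192640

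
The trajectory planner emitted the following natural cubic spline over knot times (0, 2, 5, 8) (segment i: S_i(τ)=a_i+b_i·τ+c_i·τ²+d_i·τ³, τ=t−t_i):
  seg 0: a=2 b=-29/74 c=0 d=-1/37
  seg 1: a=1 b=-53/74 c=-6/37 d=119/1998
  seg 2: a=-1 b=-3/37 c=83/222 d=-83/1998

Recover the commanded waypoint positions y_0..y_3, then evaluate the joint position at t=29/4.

y_0 = S_0(0) = a_0 = 2
y_1 = S_1(0) = a_1 = 1
y_2 = S_2(0) = a_2 = -1
y_3 = S_2(3) = 1
t_q=29/4 is in segment 2 (τ=9/4); S_2(τ)=1123/4736

y_0=2 y_1=1 y_2=-1 y_3=1
S(29/4) = 1123/4736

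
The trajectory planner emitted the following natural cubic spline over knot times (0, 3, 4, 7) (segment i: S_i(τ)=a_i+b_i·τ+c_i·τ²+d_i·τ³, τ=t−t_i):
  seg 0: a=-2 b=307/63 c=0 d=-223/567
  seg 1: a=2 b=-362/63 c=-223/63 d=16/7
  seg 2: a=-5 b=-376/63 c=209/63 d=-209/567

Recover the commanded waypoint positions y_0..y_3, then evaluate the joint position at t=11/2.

y_0 = S_0(0) = a_0 = -2
y_1 = S_1(0) = a_1 = 2
y_2 = S_2(0) = a_2 = -5
y_3 = S_2(3) = -3
t_q=11/2 is in segment 2 (τ=3/2); S_2(τ)=-433/56

y_0=-2 y_1=2 y_2=-5 y_3=-3
S(11/2) = -433/56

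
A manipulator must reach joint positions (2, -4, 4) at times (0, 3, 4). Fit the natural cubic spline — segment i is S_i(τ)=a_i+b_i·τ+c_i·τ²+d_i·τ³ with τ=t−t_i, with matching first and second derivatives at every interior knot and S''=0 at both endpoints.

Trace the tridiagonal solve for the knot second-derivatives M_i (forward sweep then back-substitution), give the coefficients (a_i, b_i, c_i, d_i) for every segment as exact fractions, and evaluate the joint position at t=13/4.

Δ: Δ0=-2, Δ1=8
row 1: diag=8, rhs=60; c'=1/8, d'=15/2
back: M1=15/2
M: M0=0, M1=15/2, M2=0
seg 0: a=2, c=M0/2=0, d=(M1−M0)/(6·3)=5/12, b=Δ0−h0·(2M0+M1)/6=-23/4
seg 1: a=-4, c=M1/2=15/4, d=(M2−M1)/(6·1)=-5/4, b=Δ1−h1·(2M1+M2)/6=11/2
t_q=13/4 → seg 1, τ=1/4; S=-4+11/2·τ+15/4·τ²+-5/4·τ³=-617/256

  seg 0: a=2 b=-23/4 c=0 d=5/12
  seg 1: a=-4 b=11/2 c=15/4 d=-5/4
S(13/4) = -617/256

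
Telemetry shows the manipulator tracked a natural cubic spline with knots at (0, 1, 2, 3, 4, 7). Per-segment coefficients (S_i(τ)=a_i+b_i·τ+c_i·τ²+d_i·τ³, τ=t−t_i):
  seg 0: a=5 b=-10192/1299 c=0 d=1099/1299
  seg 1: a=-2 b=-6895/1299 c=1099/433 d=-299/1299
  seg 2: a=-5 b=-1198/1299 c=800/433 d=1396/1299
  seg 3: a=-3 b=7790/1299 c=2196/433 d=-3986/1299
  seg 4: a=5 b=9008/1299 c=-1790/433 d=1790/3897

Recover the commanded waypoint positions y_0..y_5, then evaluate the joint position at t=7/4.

y_0 = S_0(0) = a_0 = 5
y_1 = S_1(0) = a_1 = -2
y_2 = S_2(0) = a_2 = -5
y_3 = S_3(0) = a_3 = -3
y_4 = S_4(0) = a_4 = 5
y_5 = S_4(3) = 1
t_q=7/4 is in segment 1 (τ=3/4); S_1(τ)=-128871/27712

y_0=5 y_1=-2 y_2=-5 y_3=-3 y_4=5 y_5=1
S(7/4) = -128871/27712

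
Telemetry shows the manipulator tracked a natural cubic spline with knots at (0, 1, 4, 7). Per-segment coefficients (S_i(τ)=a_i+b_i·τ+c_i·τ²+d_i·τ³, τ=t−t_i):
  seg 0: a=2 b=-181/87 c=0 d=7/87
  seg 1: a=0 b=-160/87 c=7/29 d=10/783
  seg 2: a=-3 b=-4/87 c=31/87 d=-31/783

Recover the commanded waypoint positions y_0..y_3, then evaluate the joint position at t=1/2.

y_0 = S_0(0) = a_0 = 2
y_1 = S_1(0) = a_1 = 0
y_2 = S_2(0) = a_2 = -3
y_3 = S_2(3) = -1
t_q=1/2 is in segment 0 (τ=1/2); S_0(τ)=225/232

y_0=2 y_1=0 y_2=-3 y_3=-1
S(1/2) = 225/232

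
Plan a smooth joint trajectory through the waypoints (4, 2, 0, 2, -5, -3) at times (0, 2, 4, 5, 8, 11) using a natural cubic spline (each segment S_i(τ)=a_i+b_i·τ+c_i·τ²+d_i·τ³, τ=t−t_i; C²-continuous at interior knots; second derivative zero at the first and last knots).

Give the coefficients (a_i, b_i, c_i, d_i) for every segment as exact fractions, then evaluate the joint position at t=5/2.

  seg 0: a=4 b=-611/933 c=0 d=-161/1866
  seg 1: a=2 b=-1577/933 c=-161/311 d=805/1866
  seg 2: a=0 b=1321/933 c=644/311 d=-1387/933
  seg 3: a=2 b=1024/933 c=-743/311 d=1162/2799
  seg 4: a=-5 b=-1892/933 c=419/311 d=-419/2799
S(5/2) = 5371/4976

Δ: Δ0=-1, Δ1=-1, Δ2=2, Δ3=-7/3, Δ4=2/3
row 1: diag=8, rhs=0; c'=1/4, d'=0
row 2: denom=6−2·1/4=11/2; d'=(18−2·0)/(11/2)=36/11
row 3: denom=8−1·2/11=86/11; d'=(-26−1·36/11)/(86/11)=-161/43
row 4: denom=12−3·33/86=933/86; d'=(18−3·-161/43)/(933/86)=838/311
back: M4=838/311
back: M3=-161/43−33/86·838/311=-1486/311
back: M2=36/11−2/11·-1486/311=1288/311
back: M1=0−1/4·1288/311=-322/311
M: M0=0, M1=-322/311, M2=1288/311, M3=-1486/311, M4=838/311, M5=0
seg 0: a=4, c=M0/2=0, d=(M1−M0)/(6·2)=-161/1866, b=Δ0−h0·(2M0+M1)/6=-611/933
seg 1: a=2, c=M1/2=-161/311, d=(M2−M1)/(6·2)=805/1866, b=Δ1−h1·(2M1+M2)/6=-1577/933
seg 2: a=0, c=M2/2=644/311, d=(M3−M2)/(6·1)=-1387/933, b=Δ2−h2·(2M2+M3)/6=1321/933
seg 3: a=2, c=M3/2=-743/311, d=(M4−M3)/(6·3)=1162/2799, b=Δ3−h3·(2M3+M4)/6=1024/933
seg 4: a=-5, c=M4/2=419/311, d=(M5−M4)/(6·3)=-419/2799, b=Δ4−h4·(2M4+M5)/6=-1892/933
t_q=5/2 → seg 1, τ=1/2; S=2+-1577/933·τ+-161/311·τ²+805/1866·τ³=5371/4976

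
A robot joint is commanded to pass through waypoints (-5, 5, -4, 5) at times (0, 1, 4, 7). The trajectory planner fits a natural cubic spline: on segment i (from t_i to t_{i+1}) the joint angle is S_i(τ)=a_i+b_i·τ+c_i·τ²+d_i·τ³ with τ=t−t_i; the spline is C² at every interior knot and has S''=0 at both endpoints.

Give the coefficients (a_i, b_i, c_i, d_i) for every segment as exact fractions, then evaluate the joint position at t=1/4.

Δ: Δ0=10, Δ1=-3, Δ2=3
row 1: diag=8, rhs=-78; c'=3/8, d'=-39/4
row 2: denom=12−3·3/8=87/8; d'=(36−3·-39/4)/(87/8)=6
back: M2=6
back: M1=-39/4−3/8·6=-12
M: M0=0, M1=-12, M2=6, M3=0
seg 0: a=-5, c=M0/2=0, d=(M1−M0)/(6·1)=-2, b=Δ0−h0·(2M0+M1)/6=12
seg 1: a=5, c=M1/2=-6, d=(M2−M1)/(6·3)=1, b=Δ1−h1·(2M1+M2)/6=6
seg 2: a=-4, c=M2/2=3, d=(M3−M2)/(6·3)=-1/3, b=Δ2−h2·(2M2+M3)/6=-3
t_q=1/4 → seg 0, τ=1/4; S=-5+12·τ+0·τ²+-2·τ³=-65/32

  seg 0: a=-5 b=12 c=0 d=-2
  seg 1: a=5 b=6 c=-6 d=1
  seg 2: a=-4 b=-3 c=3 d=-1/3
S(1/4) = -65/32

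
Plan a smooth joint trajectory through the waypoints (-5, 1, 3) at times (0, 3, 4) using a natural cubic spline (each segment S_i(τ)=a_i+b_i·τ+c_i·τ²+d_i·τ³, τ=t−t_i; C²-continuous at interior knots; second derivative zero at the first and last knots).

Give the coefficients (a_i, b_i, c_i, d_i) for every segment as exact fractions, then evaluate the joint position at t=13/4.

  seg 0: a=-5 b=2 c=0 d=0
  seg 1: a=1 b=2 c=0 d=0
S(13/4) = 3/2

Δ: Δ0=2, Δ1=2
row 1: diag=8, rhs=0; c'=1/8, d'=0
back: M1=0
M: M0=0, M1=0, M2=0
seg 0: a=-5, c=M0/2=0, d=(M1−M0)/(6·3)=0, b=Δ0−h0·(2M0+M1)/6=2
seg 1: a=1, c=M1/2=0, d=(M2−M1)/(6·1)=0, b=Δ1−h1·(2M1+M2)/6=2
t_q=13/4 → seg 1, τ=1/4; S=1+2·τ+0·τ²+0·τ³=3/2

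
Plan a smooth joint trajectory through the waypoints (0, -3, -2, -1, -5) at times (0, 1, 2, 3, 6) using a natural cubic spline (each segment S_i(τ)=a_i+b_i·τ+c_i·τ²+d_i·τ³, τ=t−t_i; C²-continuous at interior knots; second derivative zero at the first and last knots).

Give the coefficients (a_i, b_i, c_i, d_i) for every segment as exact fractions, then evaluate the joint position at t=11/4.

Δ: Δ0=-3, Δ1=1, Δ2=1, Δ3=-4/3
row 1: diag=4, rhs=24; c'=1/4, d'=6
row 2: denom=4−1·1/4=15/4; d'=(0−1·6)/(15/4)=-8/5
row 3: denom=8−1·4/15=116/15; d'=(-14−1·-8/5)/(116/15)=-93/58
back: M3=-93/58
back: M2=-8/5−4/15·-93/58=-34/29
back: M1=6−1/4·-34/29=365/58
M: M0=0, M1=365/58, M2=-34/29, M3=-93/58, M4=0
seg 0: a=0, c=M0/2=0, d=(M1−M0)/(6·1)=365/348, b=Δ0−h0·(2M0+M1)/6=-1409/348
seg 1: a=-3, c=M1/2=365/116, d=(M2−M1)/(6·1)=-433/348, b=Δ1−h1·(2M1+M2)/6=-157/174
seg 2: a=-2, c=M2/2=-17/29, d=(M3−M2)/(6·1)=-25/348, b=Δ2−h2·(2M2+M3)/6=577/348
seg 3: a=-1, c=M3/2=-93/116, d=(M4−M3)/(6·3)=31/348, b=Δ3−h3·(2M3+M4)/6=47/174
t_q=11/4 → seg 2, τ=3/4; S=-2+577/348·τ+-17/29·τ²+-25/348·τ³=-8289/7424

  seg 0: a=0 b=-1409/348 c=0 d=365/348
  seg 1: a=-3 b=-157/174 c=365/116 d=-433/348
  seg 2: a=-2 b=577/348 c=-17/29 d=-25/348
  seg 3: a=-1 b=47/174 c=-93/116 d=31/348
S(11/4) = -8289/7424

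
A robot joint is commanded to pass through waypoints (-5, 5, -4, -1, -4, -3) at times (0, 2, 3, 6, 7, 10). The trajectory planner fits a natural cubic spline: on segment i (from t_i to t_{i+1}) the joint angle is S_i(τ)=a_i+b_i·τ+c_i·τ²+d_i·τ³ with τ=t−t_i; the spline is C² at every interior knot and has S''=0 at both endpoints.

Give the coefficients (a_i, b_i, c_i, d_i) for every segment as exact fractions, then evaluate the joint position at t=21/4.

Δ: Δ0=5, Δ1=-9, Δ2=1, Δ3=-3, Δ4=1/3
row 1: diag=6, rhs=-84; c'=1/6, d'=-14
row 2: denom=8−1·1/6=47/6; d'=(60−1·-14)/(47/6)=444/47
row 3: denom=8−3·18/47=322/47; d'=(-24−3·444/47)/(322/47)=-1230/161
row 4: denom=8−1·47/322=2529/322; d'=(20−1·-1230/161)/(2529/322)=8900/2529
back: M4=8900/2529
back: M3=-1230/161−47/322·8900/2529=-20620/2529
back: M2=444/47−18/47·-20620/2529=3532/281
back: M1=-14−1/6·3532/281=-13568/843
M: M0=0, M1=-13568/843, M2=3532/281, M3=-20620/2529, M4=8900/2529, M5=0
seg 0: a=-5, c=M0/2=0, d=(M1−M0)/(6·2)=-3392/2529, b=Δ0−h0·(2M0+M1)/6=26213/2529
seg 1: a=5, c=M1/2=-6784/843, d=(M2−M1)/(6·1)=12082/2529, b=Δ1−h1·(2M1+M2)/6=-14491/2529
seg 2: a=-4, c=M2/2=1766/281, d=(M3−M2)/(6·3)=-26204/22761, b=Δ2−h2·(2M2+M3)/6=-18949/2529
seg 3: a=-1, c=M3/2=-10310/2529, d=(M4−M3)/(6·1)=1640/843, b=Δ3−h3·(2M3+M4)/6=-2197/2529
seg 4: a=-4, c=M4/2=4450/2529, d=(M5−M4)/(6·3)=-4450/22761, b=Δ4−h4·(2M4+M5)/6=-8057/2529
t_q=21/4 → seg 2, τ=9/4; S=-4+-18949/2529·τ+1766/281·τ²+-26204/22761·τ³=-9693/4496

  seg 0: a=-5 b=26213/2529 c=0 d=-3392/2529
  seg 1: a=5 b=-14491/2529 c=-6784/843 d=12082/2529
  seg 2: a=-4 b=-18949/2529 c=1766/281 d=-26204/22761
  seg 3: a=-1 b=-2197/2529 c=-10310/2529 d=1640/843
  seg 4: a=-4 b=-8057/2529 c=4450/2529 d=-4450/22761
S(21/4) = -9693/4496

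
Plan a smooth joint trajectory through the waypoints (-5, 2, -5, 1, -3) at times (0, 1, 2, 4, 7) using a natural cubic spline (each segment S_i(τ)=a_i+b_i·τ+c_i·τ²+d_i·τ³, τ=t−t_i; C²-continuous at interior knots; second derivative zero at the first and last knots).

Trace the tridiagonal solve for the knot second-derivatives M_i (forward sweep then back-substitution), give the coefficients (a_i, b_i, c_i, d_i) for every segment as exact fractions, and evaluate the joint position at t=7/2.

Δ: Δ0=7, Δ1=-7, Δ2=3, Δ3=-4/3
row 1: diag=4, rhs=-84; c'=1/4, d'=-21
row 2: denom=6−1·1/4=23/4; d'=(60−1·-21)/(23/4)=324/23
row 3: denom=10−2·8/23=214/23; d'=(-26−2·324/23)/(214/23)=-623/107
back: M3=-623/107
back: M2=324/23−8/23·-623/107=1724/107
back: M1=-21−1/4·1724/107=-2678/107
M: M0=0, M1=-2678/107, M2=1724/107, M3=-623/107, M4=0
seg 0: a=-5, c=M0/2=0, d=(M1−M0)/(6·1)=-1339/321, b=Δ0−h0·(2M0+M1)/6=3586/321
seg 1: a=2, c=M1/2=-1339/107, d=(M2−M1)/(6·1)=2201/321, b=Δ1−h1·(2M1+M2)/6=-431/321
seg 2: a=-5, c=M2/2=862/107, d=(M3−M2)/(6·2)=-2347/1284, b=Δ2−h2·(2M2+M3)/6=-1862/321
seg 3: a=1, c=M3/2=-623/214, d=(M4−M3)/(6·3)=623/1926, b=Δ3−h3·(2M3+M4)/6=1441/321
t_q=7/2 → seg 2, τ=3/2; S=-5+-1862/321·τ+862/107·τ²+-2347/1284·τ³=-5971/3424

  seg 0: a=-5 b=3586/321 c=0 d=-1339/321
  seg 1: a=2 b=-431/321 c=-1339/107 d=2201/321
  seg 2: a=-5 b=-1862/321 c=862/107 d=-2347/1284
  seg 3: a=1 b=1441/321 c=-623/214 d=623/1926
S(7/2) = -5971/3424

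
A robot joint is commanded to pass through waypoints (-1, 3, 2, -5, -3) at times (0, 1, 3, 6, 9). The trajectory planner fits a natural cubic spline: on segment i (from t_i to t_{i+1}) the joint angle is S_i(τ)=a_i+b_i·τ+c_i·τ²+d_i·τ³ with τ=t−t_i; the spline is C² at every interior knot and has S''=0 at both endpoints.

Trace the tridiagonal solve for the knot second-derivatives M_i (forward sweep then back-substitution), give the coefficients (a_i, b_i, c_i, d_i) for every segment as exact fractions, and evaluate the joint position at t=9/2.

  seg 0: a=-1 b=5819/1236 c=0 d=-875/1236
  seg 1: a=3 b=1597/618 c=-875/412 d=719/2472
  seg 2: a=2 b=-748/309 c=-39/103 d=14/103
  seg 3: a=-5 b=-316/309 c=87/103 d=-29/309
S(9/2) = -417/206

Δ: Δ0=4, Δ1=-1/2, Δ2=-7/3, Δ3=2/3
row 1: diag=6, rhs=-27; c'=1/3, d'=-9/2
row 2: denom=10−2·1/3=28/3; d'=(-11−2·-9/2)/(28/3)=-3/14
row 3: denom=12−3·9/28=309/28; d'=(18−3·-3/14)/(309/28)=174/103
back: M3=174/103
back: M2=-3/14−9/28·174/103=-78/103
back: M1=-9/2−1/3·-78/103=-875/206
M: M0=0, M1=-875/206, M2=-78/103, M3=174/103, M4=0
seg 0: a=-1, c=M0/2=0, d=(M1−M0)/(6·1)=-875/1236, b=Δ0−h0·(2M0+M1)/6=5819/1236
seg 1: a=3, c=M1/2=-875/412, d=(M2−M1)/(6·2)=719/2472, b=Δ1−h1·(2M1+M2)/6=1597/618
seg 2: a=2, c=M2/2=-39/103, d=(M3−M2)/(6·3)=14/103, b=Δ2−h2·(2M2+M3)/6=-748/309
seg 3: a=-5, c=M3/2=87/103, d=(M4−M3)/(6·3)=-29/309, b=Δ3−h3·(2M3+M4)/6=-316/309
t_q=9/2 → seg 2, τ=3/2; S=2+-748/309·τ+-39/103·τ²+14/103·τ³=-417/206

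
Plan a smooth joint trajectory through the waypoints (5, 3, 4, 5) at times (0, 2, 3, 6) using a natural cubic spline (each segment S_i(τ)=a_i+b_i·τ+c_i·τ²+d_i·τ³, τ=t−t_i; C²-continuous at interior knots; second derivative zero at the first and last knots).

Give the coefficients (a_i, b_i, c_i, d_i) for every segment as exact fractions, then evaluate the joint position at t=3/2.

Δ: Δ0=-1, Δ1=1, Δ2=1/3
row 1: diag=6, rhs=12; c'=1/6, d'=2
row 2: denom=8−1·1/6=47/6; d'=(-4−1·2)/(47/6)=-36/47
back: M2=-36/47
back: M1=2−1/6·-36/47=100/47
M: M0=0, M1=100/47, M2=-36/47, M3=0
seg 0: a=5, c=M0/2=0, d=(M1−M0)/(6·2)=25/141, b=Δ0−h0·(2M0+M1)/6=-241/141
seg 1: a=3, c=M1/2=50/47, d=(M2−M1)/(6·1)=-68/141, b=Δ1−h1·(2M1+M2)/6=59/141
seg 2: a=4, c=M2/2=-18/47, d=(M3−M2)/(6·3)=2/47, b=Δ2−h2·(2M2+M3)/6=155/141
t_q=3/2 → seg 0, τ=3/2; S=5+-241/141·τ+0·τ²+25/141·τ³=1141/376

  seg 0: a=5 b=-241/141 c=0 d=25/141
  seg 1: a=3 b=59/141 c=50/47 d=-68/141
  seg 2: a=4 b=155/141 c=-18/47 d=2/47
S(3/2) = 1141/376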